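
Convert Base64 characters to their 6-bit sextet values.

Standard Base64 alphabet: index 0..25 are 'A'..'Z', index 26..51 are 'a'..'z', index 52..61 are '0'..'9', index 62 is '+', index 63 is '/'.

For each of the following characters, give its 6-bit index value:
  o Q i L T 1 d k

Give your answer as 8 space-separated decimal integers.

Answer: 40 16 34 11 19 53 29 36

Derivation:
'o': a..z range, 26 + ord('o') − ord('a') = 40
'Q': A..Z range, ord('Q') − ord('A') = 16
'i': a..z range, 26 + ord('i') − ord('a') = 34
'L': A..Z range, ord('L') − ord('A') = 11
'T': A..Z range, ord('T') − ord('A') = 19
'1': 0..9 range, 52 + ord('1') − ord('0') = 53
'd': a..z range, 26 + ord('d') − ord('a') = 29
'k': a..z range, 26 + ord('k') − ord('a') = 36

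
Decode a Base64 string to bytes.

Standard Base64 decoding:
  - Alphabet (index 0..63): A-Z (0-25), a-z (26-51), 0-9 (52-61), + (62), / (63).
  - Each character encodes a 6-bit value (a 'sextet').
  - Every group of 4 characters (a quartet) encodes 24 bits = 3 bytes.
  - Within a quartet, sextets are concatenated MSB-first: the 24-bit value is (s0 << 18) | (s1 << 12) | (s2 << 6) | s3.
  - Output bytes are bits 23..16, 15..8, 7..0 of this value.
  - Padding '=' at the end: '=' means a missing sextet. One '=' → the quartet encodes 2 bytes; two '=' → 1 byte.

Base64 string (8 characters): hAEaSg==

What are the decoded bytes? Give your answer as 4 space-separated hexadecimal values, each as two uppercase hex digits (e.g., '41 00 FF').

Answer: 84 01 1A 4A

Derivation:
After char 0 ('h'=33): chars_in_quartet=1 acc=0x21 bytes_emitted=0
After char 1 ('A'=0): chars_in_quartet=2 acc=0x840 bytes_emitted=0
After char 2 ('E'=4): chars_in_quartet=3 acc=0x21004 bytes_emitted=0
After char 3 ('a'=26): chars_in_quartet=4 acc=0x84011A -> emit 84 01 1A, reset; bytes_emitted=3
After char 4 ('S'=18): chars_in_quartet=1 acc=0x12 bytes_emitted=3
After char 5 ('g'=32): chars_in_quartet=2 acc=0x4A0 bytes_emitted=3
Padding '==': partial quartet acc=0x4A0 -> emit 4A; bytes_emitted=4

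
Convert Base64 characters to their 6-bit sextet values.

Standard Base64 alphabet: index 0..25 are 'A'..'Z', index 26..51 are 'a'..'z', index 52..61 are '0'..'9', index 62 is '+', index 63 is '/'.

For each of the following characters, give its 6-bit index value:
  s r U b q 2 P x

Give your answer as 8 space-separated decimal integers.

's': a..z range, 26 + ord('s') − ord('a') = 44
'r': a..z range, 26 + ord('r') − ord('a') = 43
'U': A..Z range, ord('U') − ord('A') = 20
'b': a..z range, 26 + ord('b') − ord('a') = 27
'q': a..z range, 26 + ord('q') − ord('a') = 42
'2': 0..9 range, 52 + ord('2') − ord('0') = 54
'P': A..Z range, ord('P') − ord('A') = 15
'x': a..z range, 26 + ord('x') − ord('a') = 49

Answer: 44 43 20 27 42 54 15 49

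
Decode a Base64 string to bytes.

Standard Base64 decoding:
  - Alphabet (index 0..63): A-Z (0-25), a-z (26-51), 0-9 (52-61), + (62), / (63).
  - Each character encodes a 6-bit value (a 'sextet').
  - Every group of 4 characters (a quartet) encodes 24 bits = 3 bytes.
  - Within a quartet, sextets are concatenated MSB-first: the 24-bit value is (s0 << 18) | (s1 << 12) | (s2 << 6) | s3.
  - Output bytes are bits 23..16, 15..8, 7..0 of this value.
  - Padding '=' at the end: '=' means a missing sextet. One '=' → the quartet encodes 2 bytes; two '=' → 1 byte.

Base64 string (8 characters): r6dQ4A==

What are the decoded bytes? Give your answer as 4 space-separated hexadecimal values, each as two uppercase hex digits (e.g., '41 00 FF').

Answer: AF A7 50 E0

Derivation:
After char 0 ('r'=43): chars_in_quartet=1 acc=0x2B bytes_emitted=0
After char 1 ('6'=58): chars_in_quartet=2 acc=0xAFA bytes_emitted=0
After char 2 ('d'=29): chars_in_quartet=3 acc=0x2BE9D bytes_emitted=0
After char 3 ('Q'=16): chars_in_quartet=4 acc=0xAFA750 -> emit AF A7 50, reset; bytes_emitted=3
After char 4 ('4'=56): chars_in_quartet=1 acc=0x38 bytes_emitted=3
After char 5 ('A'=0): chars_in_quartet=2 acc=0xE00 bytes_emitted=3
Padding '==': partial quartet acc=0xE00 -> emit E0; bytes_emitted=4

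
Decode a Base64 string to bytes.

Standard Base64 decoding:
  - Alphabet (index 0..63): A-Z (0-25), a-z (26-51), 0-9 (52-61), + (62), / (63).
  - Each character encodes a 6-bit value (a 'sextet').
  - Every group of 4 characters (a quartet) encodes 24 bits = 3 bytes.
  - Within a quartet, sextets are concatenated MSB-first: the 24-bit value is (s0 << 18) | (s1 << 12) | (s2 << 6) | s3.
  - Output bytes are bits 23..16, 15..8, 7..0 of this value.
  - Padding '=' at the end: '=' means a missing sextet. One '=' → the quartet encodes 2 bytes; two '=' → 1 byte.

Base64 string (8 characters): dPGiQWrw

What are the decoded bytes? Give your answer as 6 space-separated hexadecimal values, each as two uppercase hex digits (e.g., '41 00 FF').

After char 0 ('d'=29): chars_in_quartet=1 acc=0x1D bytes_emitted=0
After char 1 ('P'=15): chars_in_quartet=2 acc=0x74F bytes_emitted=0
After char 2 ('G'=6): chars_in_quartet=3 acc=0x1D3C6 bytes_emitted=0
After char 3 ('i'=34): chars_in_quartet=4 acc=0x74F1A2 -> emit 74 F1 A2, reset; bytes_emitted=3
After char 4 ('Q'=16): chars_in_quartet=1 acc=0x10 bytes_emitted=3
After char 5 ('W'=22): chars_in_quartet=2 acc=0x416 bytes_emitted=3
After char 6 ('r'=43): chars_in_quartet=3 acc=0x105AB bytes_emitted=3
After char 7 ('w'=48): chars_in_quartet=4 acc=0x416AF0 -> emit 41 6A F0, reset; bytes_emitted=6

Answer: 74 F1 A2 41 6A F0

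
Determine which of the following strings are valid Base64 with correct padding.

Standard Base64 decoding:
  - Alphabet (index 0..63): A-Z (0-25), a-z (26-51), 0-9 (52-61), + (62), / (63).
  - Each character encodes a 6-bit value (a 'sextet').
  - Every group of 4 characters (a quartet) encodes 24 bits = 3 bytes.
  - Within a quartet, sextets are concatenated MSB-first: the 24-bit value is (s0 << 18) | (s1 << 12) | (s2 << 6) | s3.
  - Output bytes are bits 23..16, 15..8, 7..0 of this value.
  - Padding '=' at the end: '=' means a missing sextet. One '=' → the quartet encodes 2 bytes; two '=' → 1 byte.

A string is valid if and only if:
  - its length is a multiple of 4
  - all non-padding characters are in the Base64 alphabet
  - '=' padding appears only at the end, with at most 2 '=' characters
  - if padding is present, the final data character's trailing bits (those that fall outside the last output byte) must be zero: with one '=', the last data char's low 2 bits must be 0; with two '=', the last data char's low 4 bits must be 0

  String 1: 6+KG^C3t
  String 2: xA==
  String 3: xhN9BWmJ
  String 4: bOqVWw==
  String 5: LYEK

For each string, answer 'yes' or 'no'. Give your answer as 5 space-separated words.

String 1: '6+KG^C3t' → invalid (bad char(s): ['^'])
String 2: 'xA==' → valid
String 3: 'xhN9BWmJ' → valid
String 4: 'bOqVWw==' → valid
String 5: 'LYEK' → valid

Answer: no yes yes yes yes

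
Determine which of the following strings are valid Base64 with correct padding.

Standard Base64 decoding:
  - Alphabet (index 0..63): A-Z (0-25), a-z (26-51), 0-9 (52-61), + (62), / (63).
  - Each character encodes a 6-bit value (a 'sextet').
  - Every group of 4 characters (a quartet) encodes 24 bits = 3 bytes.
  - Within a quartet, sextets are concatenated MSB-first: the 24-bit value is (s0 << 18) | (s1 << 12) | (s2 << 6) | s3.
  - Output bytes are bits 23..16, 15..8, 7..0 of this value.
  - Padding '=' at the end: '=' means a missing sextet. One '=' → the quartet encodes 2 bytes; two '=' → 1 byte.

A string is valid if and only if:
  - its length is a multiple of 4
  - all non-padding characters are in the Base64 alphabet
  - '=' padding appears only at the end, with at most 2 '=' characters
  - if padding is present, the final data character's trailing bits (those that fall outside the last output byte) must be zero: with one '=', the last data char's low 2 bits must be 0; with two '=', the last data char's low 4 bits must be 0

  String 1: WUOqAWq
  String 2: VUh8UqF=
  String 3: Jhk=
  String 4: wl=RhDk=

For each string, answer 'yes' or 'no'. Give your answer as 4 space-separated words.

String 1: 'WUOqAWq' → invalid (len=7 not mult of 4)
String 2: 'VUh8UqF=' → invalid (bad trailing bits)
String 3: 'Jhk=' → valid
String 4: 'wl=RhDk=' → invalid (bad char(s): ['=']; '=' in middle)

Answer: no no yes no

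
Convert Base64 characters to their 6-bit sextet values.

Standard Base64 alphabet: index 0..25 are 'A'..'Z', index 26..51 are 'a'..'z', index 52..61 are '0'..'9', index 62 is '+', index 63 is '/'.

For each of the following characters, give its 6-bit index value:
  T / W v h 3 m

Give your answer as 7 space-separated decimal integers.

'T': A..Z range, ord('T') − ord('A') = 19
'/': index 63
'W': A..Z range, ord('W') − ord('A') = 22
'v': a..z range, 26 + ord('v') − ord('a') = 47
'h': a..z range, 26 + ord('h') − ord('a') = 33
'3': 0..9 range, 52 + ord('3') − ord('0') = 55
'm': a..z range, 26 + ord('m') − ord('a') = 38

Answer: 19 63 22 47 33 55 38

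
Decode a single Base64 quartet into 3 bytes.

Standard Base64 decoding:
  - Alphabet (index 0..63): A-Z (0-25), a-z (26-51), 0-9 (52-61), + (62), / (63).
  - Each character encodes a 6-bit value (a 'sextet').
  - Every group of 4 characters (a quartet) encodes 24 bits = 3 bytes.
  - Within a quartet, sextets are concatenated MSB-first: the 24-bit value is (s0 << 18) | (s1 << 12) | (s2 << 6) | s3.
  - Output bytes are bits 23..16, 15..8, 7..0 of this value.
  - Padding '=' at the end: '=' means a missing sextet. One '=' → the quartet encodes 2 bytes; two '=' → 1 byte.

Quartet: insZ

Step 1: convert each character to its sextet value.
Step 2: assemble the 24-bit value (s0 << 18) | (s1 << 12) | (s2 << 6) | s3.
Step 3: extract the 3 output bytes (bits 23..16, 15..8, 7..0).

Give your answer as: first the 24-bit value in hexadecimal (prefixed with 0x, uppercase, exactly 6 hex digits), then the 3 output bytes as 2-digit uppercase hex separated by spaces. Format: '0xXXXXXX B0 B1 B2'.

Answer: 0x8A7B19 8A 7B 19

Derivation:
Sextets: i=34, n=39, s=44, Z=25
24-bit: (34<<18) | (39<<12) | (44<<6) | 25
      = 0x880000 | 0x027000 | 0x000B00 | 0x000019
      = 0x8A7B19
Bytes: (v>>16)&0xFF=8A, (v>>8)&0xFF=7B, v&0xFF=19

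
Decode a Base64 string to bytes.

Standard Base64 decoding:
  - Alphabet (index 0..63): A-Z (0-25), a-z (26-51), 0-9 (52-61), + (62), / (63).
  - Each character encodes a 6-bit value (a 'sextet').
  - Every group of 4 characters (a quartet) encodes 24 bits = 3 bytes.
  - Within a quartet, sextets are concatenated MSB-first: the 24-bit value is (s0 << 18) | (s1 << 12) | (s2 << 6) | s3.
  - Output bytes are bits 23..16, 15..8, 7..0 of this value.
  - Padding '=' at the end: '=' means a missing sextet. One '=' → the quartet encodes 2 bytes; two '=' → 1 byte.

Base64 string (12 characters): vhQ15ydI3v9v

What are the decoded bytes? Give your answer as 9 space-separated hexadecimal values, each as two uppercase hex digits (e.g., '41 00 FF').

After char 0 ('v'=47): chars_in_quartet=1 acc=0x2F bytes_emitted=0
After char 1 ('h'=33): chars_in_quartet=2 acc=0xBE1 bytes_emitted=0
After char 2 ('Q'=16): chars_in_quartet=3 acc=0x2F850 bytes_emitted=0
After char 3 ('1'=53): chars_in_quartet=4 acc=0xBE1435 -> emit BE 14 35, reset; bytes_emitted=3
After char 4 ('5'=57): chars_in_quartet=1 acc=0x39 bytes_emitted=3
After char 5 ('y'=50): chars_in_quartet=2 acc=0xE72 bytes_emitted=3
After char 6 ('d'=29): chars_in_quartet=3 acc=0x39C9D bytes_emitted=3
After char 7 ('I'=8): chars_in_quartet=4 acc=0xE72748 -> emit E7 27 48, reset; bytes_emitted=6
After char 8 ('3'=55): chars_in_quartet=1 acc=0x37 bytes_emitted=6
After char 9 ('v'=47): chars_in_quartet=2 acc=0xDEF bytes_emitted=6
After char 10 ('9'=61): chars_in_quartet=3 acc=0x37BFD bytes_emitted=6
After char 11 ('v'=47): chars_in_quartet=4 acc=0xDEFF6F -> emit DE FF 6F, reset; bytes_emitted=9

Answer: BE 14 35 E7 27 48 DE FF 6F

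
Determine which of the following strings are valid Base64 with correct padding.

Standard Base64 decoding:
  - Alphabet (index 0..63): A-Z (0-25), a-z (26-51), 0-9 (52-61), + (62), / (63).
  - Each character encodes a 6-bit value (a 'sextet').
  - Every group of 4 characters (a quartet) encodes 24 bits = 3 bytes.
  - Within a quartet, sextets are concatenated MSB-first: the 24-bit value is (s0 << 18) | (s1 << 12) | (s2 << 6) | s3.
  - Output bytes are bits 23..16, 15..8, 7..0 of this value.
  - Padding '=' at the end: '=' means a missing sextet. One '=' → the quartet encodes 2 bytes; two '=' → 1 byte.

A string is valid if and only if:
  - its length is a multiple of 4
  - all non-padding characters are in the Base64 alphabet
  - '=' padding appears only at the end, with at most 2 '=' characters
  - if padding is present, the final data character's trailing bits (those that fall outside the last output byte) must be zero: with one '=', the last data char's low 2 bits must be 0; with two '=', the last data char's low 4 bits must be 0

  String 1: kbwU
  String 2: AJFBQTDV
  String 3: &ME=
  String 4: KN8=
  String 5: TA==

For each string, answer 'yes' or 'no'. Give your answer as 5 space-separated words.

String 1: 'kbwU' → valid
String 2: 'AJFBQTDV' → valid
String 3: '&ME=' → invalid (bad char(s): ['&'])
String 4: 'KN8=' → valid
String 5: 'TA==' → valid

Answer: yes yes no yes yes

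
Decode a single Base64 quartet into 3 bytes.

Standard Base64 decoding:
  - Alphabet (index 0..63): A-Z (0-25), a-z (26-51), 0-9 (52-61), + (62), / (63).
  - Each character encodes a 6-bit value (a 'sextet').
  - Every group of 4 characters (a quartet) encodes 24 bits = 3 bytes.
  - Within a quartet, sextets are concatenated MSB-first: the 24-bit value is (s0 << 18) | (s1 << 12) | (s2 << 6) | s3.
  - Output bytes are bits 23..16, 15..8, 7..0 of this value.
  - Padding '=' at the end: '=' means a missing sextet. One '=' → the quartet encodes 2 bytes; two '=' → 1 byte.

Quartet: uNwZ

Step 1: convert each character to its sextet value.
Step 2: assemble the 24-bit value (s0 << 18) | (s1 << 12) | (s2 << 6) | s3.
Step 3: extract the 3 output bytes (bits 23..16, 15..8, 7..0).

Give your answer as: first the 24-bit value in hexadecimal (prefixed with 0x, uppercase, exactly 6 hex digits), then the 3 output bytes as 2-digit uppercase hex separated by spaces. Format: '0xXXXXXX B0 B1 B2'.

Sextets: u=46, N=13, w=48, Z=25
24-bit: (46<<18) | (13<<12) | (48<<6) | 25
      = 0xB80000 | 0x00D000 | 0x000C00 | 0x000019
      = 0xB8DC19
Bytes: (v>>16)&0xFF=B8, (v>>8)&0xFF=DC, v&0xFF=19

Answer: 0xB8DC19 B8 DC 19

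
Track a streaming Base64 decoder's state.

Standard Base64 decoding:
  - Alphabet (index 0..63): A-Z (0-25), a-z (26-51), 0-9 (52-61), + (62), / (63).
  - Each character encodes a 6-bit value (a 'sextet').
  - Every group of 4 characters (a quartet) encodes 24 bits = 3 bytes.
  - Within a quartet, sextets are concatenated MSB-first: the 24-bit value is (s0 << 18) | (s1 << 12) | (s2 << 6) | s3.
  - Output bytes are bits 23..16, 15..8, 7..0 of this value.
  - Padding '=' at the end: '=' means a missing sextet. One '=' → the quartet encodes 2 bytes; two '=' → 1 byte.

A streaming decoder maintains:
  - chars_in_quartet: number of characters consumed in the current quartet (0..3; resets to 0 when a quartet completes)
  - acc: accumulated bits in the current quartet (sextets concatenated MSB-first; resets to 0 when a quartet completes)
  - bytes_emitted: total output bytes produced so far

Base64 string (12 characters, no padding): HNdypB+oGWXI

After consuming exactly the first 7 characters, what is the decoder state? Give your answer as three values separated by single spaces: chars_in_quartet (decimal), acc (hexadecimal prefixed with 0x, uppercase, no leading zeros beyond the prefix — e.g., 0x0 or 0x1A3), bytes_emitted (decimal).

After char 0 ('H'=7): chars_in_quartet=1 acc=0x7 bytes_emitted=0
After char 1 ('N'=13): chars_in_quartet=2 acc=0x1CD bytes_emitted=0
After char 2 ('d'=29): chars_in_quartet=3 acc=0x735D bytes_emitted=0
After char 3 ('y'=50): chars_in_quartet=4 acc=0x1CD772 -> emit 1C D7 72, reset; bytes_emitted=3
After char 4 ('p'=41): chars_in_quartet=1 acc=0x29 bytes_emitted=3
After char 5 ('B'=1): chars_in_quartet=2 acc=0xA41 bytes_emitted=3
After char 6 ('+'=62): chars_in_quartet=3 acc=0x2907E bytes_emitted=3

Answer: 3 0x2907E 3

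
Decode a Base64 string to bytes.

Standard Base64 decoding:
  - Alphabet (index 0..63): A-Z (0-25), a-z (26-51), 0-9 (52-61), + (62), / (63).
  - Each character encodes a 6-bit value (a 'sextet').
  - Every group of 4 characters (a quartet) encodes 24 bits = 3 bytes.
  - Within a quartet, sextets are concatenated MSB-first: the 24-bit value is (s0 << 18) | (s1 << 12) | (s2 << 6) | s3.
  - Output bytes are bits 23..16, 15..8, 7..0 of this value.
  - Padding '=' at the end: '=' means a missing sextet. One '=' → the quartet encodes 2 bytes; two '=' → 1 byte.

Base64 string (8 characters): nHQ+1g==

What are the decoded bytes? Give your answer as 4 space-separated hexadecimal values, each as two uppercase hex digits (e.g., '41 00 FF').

After char 0 ('n'=39): chars_in_quartet=1 acc=0x27 bytes_emitted=0
After char 1 ('H'=7): chars_in_quartet=2 acc=0x9C7 bytes_emitted=0
After char 2 ('Q'=16): chars_in_quartet=3 acc=0x271D0 bytes_emitted=0
After char 3 ('+'=62): chars_in_quartet=4 acc=0x9C743E -> emit 9C 74 3E, reset; bytes_emitted=3
After char 4 ('1'=53): chars_in_quartet=1 acc=0x35 bytes_emitted=3
After char 5 ('g'=32): chars_in_quartet=2 acc=0xD60 bytes_emitted=3
Padding '==': partial quartet acc=0xD60 -> emit D6; bytes_emitted=4

Answer: 9C 74 3E D6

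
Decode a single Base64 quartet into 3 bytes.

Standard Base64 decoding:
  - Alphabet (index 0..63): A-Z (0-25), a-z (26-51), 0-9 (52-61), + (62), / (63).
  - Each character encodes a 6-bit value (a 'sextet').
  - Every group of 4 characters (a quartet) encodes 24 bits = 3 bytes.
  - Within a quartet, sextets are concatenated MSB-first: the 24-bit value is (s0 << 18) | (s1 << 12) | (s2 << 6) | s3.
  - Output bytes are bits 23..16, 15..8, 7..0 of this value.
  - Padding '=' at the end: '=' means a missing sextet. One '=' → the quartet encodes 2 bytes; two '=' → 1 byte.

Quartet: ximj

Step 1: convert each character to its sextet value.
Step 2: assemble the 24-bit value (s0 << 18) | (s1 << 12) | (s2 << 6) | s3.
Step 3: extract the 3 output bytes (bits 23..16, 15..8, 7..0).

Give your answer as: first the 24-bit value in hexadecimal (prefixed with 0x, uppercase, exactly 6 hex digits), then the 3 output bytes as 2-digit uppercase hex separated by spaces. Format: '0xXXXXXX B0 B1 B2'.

Sextets: x=49, i=34, m=38, j=35
24-bit: (49<<18) | (34<<12) | (38<<6) | 35
      = 0xC40000 | 0x022000 | 0x000980 | 0x000023
      = 0xC629A3
Bytes: (v>>16)&0xFF=C6, (v>>8)&0xFF=29, v&0xFF=A3

Answer: 0xC629A3 C6 29 A3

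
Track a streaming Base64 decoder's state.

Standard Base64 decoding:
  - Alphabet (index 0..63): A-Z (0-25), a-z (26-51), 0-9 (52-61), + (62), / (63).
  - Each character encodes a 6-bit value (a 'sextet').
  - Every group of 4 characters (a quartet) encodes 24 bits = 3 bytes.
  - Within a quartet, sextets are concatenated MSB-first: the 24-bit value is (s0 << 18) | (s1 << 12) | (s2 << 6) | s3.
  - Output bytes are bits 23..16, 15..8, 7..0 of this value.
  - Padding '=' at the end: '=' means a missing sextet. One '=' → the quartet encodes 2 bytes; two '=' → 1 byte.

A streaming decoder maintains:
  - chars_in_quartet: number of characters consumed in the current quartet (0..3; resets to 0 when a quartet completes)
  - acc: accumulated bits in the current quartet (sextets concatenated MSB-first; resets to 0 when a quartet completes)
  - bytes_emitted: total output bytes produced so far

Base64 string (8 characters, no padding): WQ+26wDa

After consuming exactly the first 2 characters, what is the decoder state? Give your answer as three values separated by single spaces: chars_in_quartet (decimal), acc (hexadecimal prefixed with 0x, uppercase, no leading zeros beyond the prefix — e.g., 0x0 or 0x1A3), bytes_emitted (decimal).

Answer: 2 0x590 0

Derivation:
After char 0 ('W'=22): chars_in_quartet=1 acc=0x16 bytes_emitted=0
After char 1 ('Q'=16): chars_in_quartet=2 acc=0x590 bytes_emitted=0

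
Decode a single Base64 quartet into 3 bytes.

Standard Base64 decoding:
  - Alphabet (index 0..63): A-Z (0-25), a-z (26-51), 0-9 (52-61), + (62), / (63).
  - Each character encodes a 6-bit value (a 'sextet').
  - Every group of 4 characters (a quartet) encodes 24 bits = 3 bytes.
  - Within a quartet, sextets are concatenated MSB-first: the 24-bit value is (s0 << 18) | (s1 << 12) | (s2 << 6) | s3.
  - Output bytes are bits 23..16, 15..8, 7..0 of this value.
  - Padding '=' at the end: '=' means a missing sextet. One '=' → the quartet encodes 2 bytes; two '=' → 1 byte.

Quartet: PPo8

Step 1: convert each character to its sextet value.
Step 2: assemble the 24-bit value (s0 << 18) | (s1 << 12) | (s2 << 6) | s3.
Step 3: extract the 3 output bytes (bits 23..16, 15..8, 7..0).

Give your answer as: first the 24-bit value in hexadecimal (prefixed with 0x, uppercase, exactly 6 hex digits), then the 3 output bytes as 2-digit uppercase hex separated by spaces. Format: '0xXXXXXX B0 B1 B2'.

Sextets: P=15, P=15, o=40, 8=60
24-bit: (15<<18) | (15<<12) | (40<<6) | 60
      = 0x3C0000 | 0x00F000 | 0x000A00 | 0x00003C
      = 0x3CFA3C
Bytes: (v>>16)&0xFF=3C, (v>>8)&0xFF=FA, v&0xFF=3C

Answer: 0x3CFA3C 3C FA 3C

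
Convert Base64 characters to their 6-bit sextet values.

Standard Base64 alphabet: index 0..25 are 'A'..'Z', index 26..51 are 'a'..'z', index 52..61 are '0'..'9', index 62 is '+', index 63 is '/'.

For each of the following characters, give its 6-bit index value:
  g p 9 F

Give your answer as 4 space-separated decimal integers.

Answer: 32 41 61 5

Derivation:
'g': a..z range, 26 + ord('g') − ord('a') = 32
'p': a..z range, 26 + ord('p') − ord('a') = 41
'9': 0..9 range, 52 + ord('9') − ord('0') = 61
'F': A..Z range, ord('F') − ord('A') = 5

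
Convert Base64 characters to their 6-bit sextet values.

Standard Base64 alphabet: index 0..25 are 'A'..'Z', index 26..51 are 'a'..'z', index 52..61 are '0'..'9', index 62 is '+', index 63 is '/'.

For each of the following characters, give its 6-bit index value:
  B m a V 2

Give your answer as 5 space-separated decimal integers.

'B': A..Z range, ord('B') − ord('A') = 1
'm': a..z range, 26 + ord('m') − ord('a') = 38
'a': a..z range, 26 + ord('a') − ord('a') = 26
'V': A..Z range, ord('V') − ord('A') = 21
'2': 0..9 range, 52 + ord('2') − ord('0') = 54

Answer: 1 38 26 21 54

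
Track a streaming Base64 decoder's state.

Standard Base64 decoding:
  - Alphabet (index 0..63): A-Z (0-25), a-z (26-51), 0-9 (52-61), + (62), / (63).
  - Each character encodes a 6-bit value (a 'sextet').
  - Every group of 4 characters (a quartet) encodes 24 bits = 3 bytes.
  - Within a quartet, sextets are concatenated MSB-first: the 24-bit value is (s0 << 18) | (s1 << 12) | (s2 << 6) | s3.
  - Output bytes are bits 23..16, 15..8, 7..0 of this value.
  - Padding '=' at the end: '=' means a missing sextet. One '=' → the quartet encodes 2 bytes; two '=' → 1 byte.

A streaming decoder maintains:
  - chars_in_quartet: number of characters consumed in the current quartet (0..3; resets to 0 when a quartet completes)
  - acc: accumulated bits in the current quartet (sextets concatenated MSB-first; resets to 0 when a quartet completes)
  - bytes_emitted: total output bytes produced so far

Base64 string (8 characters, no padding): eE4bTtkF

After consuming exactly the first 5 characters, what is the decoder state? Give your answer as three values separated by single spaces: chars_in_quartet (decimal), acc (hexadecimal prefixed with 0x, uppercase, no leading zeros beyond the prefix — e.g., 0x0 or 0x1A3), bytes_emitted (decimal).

After char 0 ('e'=30): chars_in_quartet=1 acc=0x1E bytes_emitted=0
After char 1 ('E'=4): chars_in_quartet=2 acc=0x784 bytes_emitted=0
After char 2 ('4'=56): chars_in_quartet=3 acc=0x1E138 bytes_emitted=0
After char 3 ('b'=27): chars_in_quartet=4 acc=0x784E1B -> emit 78 4E 1B, reset; bytes_emitted=3
After char 4 ('T'=19): chars_in_quartet=1 acc=0x13 bytes_emitted=3

Answer: 1 0x13 3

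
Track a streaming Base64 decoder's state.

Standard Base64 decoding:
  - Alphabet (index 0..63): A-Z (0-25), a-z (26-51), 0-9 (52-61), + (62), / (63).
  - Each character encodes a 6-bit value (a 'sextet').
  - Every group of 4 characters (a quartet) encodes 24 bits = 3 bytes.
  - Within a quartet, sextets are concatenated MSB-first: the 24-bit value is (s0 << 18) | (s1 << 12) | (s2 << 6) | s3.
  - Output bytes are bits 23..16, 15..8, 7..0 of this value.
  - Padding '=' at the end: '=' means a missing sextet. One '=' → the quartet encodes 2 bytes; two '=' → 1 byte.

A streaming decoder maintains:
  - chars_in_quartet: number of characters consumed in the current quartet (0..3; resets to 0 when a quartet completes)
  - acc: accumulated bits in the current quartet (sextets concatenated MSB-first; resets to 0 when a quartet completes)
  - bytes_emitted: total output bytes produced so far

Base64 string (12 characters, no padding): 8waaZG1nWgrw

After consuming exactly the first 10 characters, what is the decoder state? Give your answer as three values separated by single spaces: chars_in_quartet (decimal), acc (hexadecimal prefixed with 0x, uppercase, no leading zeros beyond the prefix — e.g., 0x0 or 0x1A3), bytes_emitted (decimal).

After char 0 ('8'=60): chars_in_quartet=1 acc=0x3C bytes_emitted=0
After char 1 ('w'=48): chars_in_quartet=2 acc=0xF30 bytes_emitted=0
After char 2 ('a'=26): chars_in_quartet=3 acc=0x3CC1A bytes_emitted=0
After char 3 ('a'=26): chars_in_quartet=4 acc=0xF3069A -> emit F3 06 9A, reset; bytes_emitted=3
After char 4 ('Z'=25): chars_in_quartet=1 acc=0x19 bytes_emitted=3
After char 5 ('G'=6): chars_in_quartet=2 acc=0x646 bytes_emitted=3
After char 6 ('1'=53): chars_in_quartet=3 acc=0x191B5 bytes_emitted=3
After char 7 ('n'=39): chars_in_quartet=4 acc=0x646D67 -> emit 64 6D 67, reset; bytes_emitted=6
After char 8 ('W'=22): chars_in_quartet=1 acc=0x16 bytes_emitted=6
After char 9 ('g'=32): chars_in_quartet=2 acc=0x5A0 bytes_emitted=6

Answer: 2 0x5A0 6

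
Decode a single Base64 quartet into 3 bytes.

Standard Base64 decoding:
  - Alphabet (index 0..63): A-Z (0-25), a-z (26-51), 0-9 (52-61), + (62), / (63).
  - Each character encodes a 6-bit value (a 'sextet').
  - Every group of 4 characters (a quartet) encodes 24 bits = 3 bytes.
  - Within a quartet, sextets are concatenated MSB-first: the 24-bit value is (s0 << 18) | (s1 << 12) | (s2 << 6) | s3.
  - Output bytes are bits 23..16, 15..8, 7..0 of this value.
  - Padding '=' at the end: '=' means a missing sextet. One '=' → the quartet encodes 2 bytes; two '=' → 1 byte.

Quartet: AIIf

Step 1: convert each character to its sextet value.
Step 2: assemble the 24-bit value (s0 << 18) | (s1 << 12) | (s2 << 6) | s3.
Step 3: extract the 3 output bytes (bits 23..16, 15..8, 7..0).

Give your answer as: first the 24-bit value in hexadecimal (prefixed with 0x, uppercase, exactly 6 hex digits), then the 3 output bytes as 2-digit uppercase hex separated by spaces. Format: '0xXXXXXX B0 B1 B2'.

Sextets: A=0, I=8, I=8, f=31
24-bit: (0<<18) | (8<<12) | (8<<6) | 31
      = 0x000000 | 0x008000 | 0x000200 | 0x00001F
      = 0x00821F
Bytes: (v>>16)&0xFF=00, (v>>8)&0xFF=82, v&0xFF=1F

Answer: 0x00821F 00 82 1F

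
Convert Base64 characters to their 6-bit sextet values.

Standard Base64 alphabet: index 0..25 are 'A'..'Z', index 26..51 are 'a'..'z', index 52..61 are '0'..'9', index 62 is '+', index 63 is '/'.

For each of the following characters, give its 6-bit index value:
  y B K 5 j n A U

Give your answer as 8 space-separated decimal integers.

'y': a..z range, 26 + ord('y') − ord('a') = 50
'B': A..Z range, ord('B') − ord('A') = 1
'K': A..Z range, ord('K') − ord('A') = 10
'5': 0..9 range, 52 + ord('5') − ord('0') = 57
'j': a..z range, 26 + ord('j') − ord('a') = 35
'n': a..z range, 26 + ord('n') − ord('a') = 39
'A': A..Z range, ord('A') − ord('A') = 0
'U': A..Z range, ord('U') − ord('A') = 20

Answer: 50 1 10 57 35 39 0 20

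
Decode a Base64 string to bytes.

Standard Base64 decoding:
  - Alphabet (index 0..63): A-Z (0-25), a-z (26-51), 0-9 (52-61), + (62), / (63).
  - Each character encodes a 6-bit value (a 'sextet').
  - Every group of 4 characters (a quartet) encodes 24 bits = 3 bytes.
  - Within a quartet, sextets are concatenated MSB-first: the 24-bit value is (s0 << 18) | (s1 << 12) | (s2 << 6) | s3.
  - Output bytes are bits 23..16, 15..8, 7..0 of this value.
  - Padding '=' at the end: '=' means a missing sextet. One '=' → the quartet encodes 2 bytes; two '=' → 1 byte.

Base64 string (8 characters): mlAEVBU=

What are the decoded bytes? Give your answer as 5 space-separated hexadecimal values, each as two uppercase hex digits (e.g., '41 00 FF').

Answer: 9A 50 04 54 15

Derivation:
After char 0 ('m'=38): chars_in_quartet=1 acc=0x26 bytes_emitted=0
After char 1 ('l'=37): chars_in_quartet=2 acc=0x9A5 bytes_emitted=0
After char 2 ('A'=0): chars_in_quartet=3 acc=0x26940 bytes_emitted=0
After char 3 ('E'=4): chars_in_quartet=4 acc=0x9A5004 -> emit 9A 50 04, reset; bytes_emitted=3
After char 4 ('V'=21): chars_in_quartet=1 acc=0x15 bytes_emitted=3
After char 5 ('B'=1): chars_in_quartet=2 acc=0x541 bytes_emitted=3
After char 6 ('U'=20): chars_in_quartet=3 acc=0x15054 bytes_emitted=3
Padding '=': partial quartet acc=0x15054 -> emit 54 15; bytes_emitted=5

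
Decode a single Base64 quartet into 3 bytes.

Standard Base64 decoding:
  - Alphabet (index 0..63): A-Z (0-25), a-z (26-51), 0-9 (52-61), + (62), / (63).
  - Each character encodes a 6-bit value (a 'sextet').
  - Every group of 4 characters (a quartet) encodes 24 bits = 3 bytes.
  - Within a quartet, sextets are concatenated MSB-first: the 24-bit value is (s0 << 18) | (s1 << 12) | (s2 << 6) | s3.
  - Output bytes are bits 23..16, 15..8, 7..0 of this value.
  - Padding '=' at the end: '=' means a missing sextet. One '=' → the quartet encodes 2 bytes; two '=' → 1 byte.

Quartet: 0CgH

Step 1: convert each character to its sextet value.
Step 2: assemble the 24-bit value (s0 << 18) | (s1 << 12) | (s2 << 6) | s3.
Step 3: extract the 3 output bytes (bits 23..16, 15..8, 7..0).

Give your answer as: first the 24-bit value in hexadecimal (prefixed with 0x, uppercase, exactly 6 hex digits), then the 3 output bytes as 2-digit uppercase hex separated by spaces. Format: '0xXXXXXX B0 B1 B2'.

Sextets: 0=52, C=2, g=32, H=7
24-bit: (52<<18) | (2<<12) | (32<<6) | 7
      = 0xD00000 | 0x002000 | 0x000800 | 0x000007
      = 0xD02807
Bytes: (v>>16)&0xFF=D0, (v>>8)&0xFF=28, v&0xFF=07

Answer: 0xD02807 D0 28 07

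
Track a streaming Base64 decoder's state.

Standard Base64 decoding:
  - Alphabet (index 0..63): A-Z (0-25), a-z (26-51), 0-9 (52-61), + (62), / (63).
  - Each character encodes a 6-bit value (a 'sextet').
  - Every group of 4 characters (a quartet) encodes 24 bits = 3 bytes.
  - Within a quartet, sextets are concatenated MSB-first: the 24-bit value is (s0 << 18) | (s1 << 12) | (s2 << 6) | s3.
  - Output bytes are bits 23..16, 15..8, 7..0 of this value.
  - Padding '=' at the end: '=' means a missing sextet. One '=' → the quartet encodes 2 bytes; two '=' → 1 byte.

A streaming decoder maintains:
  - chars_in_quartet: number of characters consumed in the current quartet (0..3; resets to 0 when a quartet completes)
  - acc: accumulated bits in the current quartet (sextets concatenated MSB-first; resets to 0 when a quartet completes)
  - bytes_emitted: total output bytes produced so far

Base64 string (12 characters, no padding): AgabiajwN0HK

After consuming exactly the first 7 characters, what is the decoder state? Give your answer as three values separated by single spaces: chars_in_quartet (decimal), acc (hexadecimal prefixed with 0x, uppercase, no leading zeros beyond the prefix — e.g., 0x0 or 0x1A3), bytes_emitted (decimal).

After char 0 ('A'=0): chars_in_quartet=1 acc=0x0 bytes_emitted=0
After char 1 ('g'=32): chars_in_quartet=2 acc=0x20 bytes_emitted=0
After char 2 ('a'=26): chars_in_quartet=3 acc=0x81A bytes_emitted=0
After char 3 ('b'=27): chars_in_quartet=4 acc=0x2069B -> emit 02 06 9B, reset; bytes_emitted=3
After char 4 ('i'=34): chars_in_quartet=1 acc=0x22 bytes_emitted=3
After char 5 ('a'=26): chars_in_quartet=2 acc=0x89A bytes_emitted=3
After char 6 ('j'=35): chars_in_quartet=3 acc=0x226A3 bytes_emitted=3

Answer: 3 0x226A3 3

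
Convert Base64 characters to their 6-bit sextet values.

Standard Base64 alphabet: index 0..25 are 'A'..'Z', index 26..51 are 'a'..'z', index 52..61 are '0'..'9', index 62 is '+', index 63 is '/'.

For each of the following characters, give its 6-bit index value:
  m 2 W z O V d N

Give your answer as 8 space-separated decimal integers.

'm': a..z range, 26 + ord('m') − ord('a') = 38
'2': 0..9 range, 52 + ord('2') − ord('0') = 54
'W': A..Z range, ord('W') − ord('A') = 22
'z': a..z range, 26 + ord('z') − ord('a') = 51
'O': A..Z range, ord('O') − ord('A') = 14
'V': A..Z range, ord('V') − ord('A') = 21
'd': a..z range, 26 + ord('d') − ord('a') = 29
'N': A..Z range, ord('N') − ord('A') = 13

Answer: 38 54 22 51 14 21 29 13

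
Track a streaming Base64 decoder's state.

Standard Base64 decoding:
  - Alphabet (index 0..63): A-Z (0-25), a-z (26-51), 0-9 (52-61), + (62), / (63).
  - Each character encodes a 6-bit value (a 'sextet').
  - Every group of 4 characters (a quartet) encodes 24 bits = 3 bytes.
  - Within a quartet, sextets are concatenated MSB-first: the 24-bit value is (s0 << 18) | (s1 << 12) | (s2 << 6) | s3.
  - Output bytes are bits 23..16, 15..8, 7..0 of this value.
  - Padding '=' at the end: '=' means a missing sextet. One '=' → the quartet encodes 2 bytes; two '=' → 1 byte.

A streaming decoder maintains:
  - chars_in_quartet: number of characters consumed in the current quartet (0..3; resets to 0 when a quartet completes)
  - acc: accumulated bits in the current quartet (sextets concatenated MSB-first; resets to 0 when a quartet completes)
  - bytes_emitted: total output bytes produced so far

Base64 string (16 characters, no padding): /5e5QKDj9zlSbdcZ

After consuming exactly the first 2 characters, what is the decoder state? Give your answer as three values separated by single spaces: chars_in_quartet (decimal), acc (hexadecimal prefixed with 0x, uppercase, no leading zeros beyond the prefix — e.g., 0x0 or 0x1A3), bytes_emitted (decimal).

Answer: 2 0xFF9 0

Derivation:
After char 0 ('/'=63): chars_in_quartet=1 acc=0x3F bytes_emitted=0
After char 1 ('5'=57): chars_in_quartet=2 acc=0xFF9 bytes_emitted=0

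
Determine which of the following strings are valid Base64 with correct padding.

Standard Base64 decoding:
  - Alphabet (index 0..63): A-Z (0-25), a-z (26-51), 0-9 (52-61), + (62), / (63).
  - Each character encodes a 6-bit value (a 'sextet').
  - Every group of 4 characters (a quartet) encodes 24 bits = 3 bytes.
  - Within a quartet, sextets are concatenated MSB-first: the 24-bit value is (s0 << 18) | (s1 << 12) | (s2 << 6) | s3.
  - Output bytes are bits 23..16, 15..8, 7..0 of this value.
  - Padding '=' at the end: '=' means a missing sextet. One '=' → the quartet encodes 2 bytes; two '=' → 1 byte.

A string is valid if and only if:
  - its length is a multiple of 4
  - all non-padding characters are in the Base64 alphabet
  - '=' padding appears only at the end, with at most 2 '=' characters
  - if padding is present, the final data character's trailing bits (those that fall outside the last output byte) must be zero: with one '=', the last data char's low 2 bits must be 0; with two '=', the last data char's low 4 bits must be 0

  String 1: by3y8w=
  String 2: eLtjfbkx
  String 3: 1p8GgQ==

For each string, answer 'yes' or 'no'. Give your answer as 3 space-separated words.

Answer: no yes yes

Derivation:
String 1: 'by3y8w=' → invalid (len=7 not mult of 4)
String 2: 'eLtjfbkx' → valid
String 3: '1p8GgQ==' → valid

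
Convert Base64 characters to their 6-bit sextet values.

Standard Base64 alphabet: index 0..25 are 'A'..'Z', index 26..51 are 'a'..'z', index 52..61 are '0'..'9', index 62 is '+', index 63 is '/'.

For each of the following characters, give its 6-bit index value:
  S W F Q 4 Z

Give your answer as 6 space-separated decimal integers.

'S': A..Z range, ord('S') − ord('A') = 18
'W': A..Z range, ord('W') − ord('A') = 22
'F': A..Z range, ord('F') − ord('A') = 5
'Q': A..Z range, ord('Q') − ord('A') = 16
'4': 0..9 range, 52 + ord('4') − ord('0') = 56
'Z': A..Z range, ord('Z') − ord('A') = 25

Answer: 18 22 5 16 56 25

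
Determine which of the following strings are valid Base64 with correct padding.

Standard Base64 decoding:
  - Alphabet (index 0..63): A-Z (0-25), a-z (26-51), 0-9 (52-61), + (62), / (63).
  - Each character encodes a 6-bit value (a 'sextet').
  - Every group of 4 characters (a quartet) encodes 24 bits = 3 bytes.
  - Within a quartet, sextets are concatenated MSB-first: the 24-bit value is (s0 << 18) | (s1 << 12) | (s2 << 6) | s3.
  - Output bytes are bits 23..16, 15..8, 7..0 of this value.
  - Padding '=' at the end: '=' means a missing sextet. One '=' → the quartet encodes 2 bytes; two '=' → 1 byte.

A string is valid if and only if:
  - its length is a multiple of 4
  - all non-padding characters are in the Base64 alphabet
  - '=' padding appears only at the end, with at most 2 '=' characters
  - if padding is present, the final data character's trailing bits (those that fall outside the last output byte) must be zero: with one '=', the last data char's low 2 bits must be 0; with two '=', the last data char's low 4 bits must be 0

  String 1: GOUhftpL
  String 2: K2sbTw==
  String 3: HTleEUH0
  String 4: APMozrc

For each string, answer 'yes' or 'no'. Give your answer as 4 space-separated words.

String 1: 'GOUhftpL' → valid
String 2: 'K2sbTw==' → valid
String 3: 'HTleEUH0' → valid
String 4: 'APMozrc' → invalid (len=7 not mult of 4)

Answer: yes yes yes no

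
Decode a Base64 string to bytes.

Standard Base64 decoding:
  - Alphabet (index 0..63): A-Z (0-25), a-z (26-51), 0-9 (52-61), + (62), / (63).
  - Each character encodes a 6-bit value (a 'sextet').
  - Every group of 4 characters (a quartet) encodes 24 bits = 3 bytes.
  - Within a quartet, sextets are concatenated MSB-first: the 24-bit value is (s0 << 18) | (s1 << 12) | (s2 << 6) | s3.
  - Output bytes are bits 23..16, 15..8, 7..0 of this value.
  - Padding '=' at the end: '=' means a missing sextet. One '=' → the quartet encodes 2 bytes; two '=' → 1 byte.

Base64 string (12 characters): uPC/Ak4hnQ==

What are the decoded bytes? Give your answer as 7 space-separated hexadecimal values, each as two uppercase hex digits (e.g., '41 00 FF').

Answer: B8 F0 BF 02 4E 21 9D

Derivation:
After char 0 ('u'=46): chars_in_quartet=1 acc=0x2E bytes_emitted=0
After char 1 ('P'=15): chars_in_quartet=2 acc=0xB8F bytes_emitted=0
After char 2 ('C'=2): chars_in_quartet=3 acc=0x2E3C2 bytes_emitted=0
After char 3 ('/'=63): chars_in_quartet=4 acc=0xB8F0BF -> emit B8 F0 BF, reset; bytes_emitted=3
After char 4 ('A'=0): chars_in_quartet=1 acc=0x0 bytes_emitted=3
After char 5 ('k'=36): chars_in_quartet=2 acc=0x24 bytes_emitted=3
After char 6 ('4'=56): chars_in_quartet=3 acc=0x938 bytes_emitted=3
After char 7 ('h'=33): chars_in_quartet=4 acc=0x24E21 -> emit 02 4E 21, reset; bytes_emitted=6
After char 8 ('n'=39): chars_in_quartet=1 acc=0x27 bytes_emitted=6
After char 9 ('Q'=16): chars_in_quartet=2 acc=0x9D0 bytes_emitted=6
Padding '==': partial quartet acc=0x9D0 -> emit 9D; bytes_emitted=7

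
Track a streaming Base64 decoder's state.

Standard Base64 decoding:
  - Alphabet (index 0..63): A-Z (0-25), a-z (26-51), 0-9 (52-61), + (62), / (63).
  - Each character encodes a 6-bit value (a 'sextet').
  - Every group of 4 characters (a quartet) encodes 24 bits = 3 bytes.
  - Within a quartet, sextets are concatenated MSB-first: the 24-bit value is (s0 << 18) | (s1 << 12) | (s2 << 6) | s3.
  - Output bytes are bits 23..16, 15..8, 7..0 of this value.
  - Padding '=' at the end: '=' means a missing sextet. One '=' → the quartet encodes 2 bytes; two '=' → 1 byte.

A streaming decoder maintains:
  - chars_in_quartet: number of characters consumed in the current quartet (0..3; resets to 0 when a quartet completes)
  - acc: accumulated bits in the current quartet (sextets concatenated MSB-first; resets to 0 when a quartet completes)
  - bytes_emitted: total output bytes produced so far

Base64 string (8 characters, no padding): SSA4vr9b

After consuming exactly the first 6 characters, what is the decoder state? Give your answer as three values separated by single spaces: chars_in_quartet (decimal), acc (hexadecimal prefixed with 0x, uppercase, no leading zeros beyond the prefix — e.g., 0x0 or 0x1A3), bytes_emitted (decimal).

Answer: 2 0xBEB 3

Derivation:
After char 0 ('S'=18): chars_in_quartet=1 acc=0x12 bytes_emitted=0
After char 1 ('S'=18): chars_in_quartet=2 acc=0x492 bytes_emitted=0
After char 2 ('A'=0): chars_in_quartet=3 acc=0x12480 bytes_emitted=0
After char 3 ('4'=56): chars_in_quartet=4 acc=0x492038 -> emit 49 20 38, reset; bytes_emitted=3
After char 4 ('v'=47): chars_in_quartet=1 acc=0x2F bytes_emitted=3
After char 5 ('r'=43): chars_in_quartet=2 acc=0xBEB bytes_emitted=3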